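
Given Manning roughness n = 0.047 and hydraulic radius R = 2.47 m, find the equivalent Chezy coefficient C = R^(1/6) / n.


The Chezy coefficient relates to Manning's n through C = R^(1/6) / n.
R^(1/6) = 2.47^(1/6) = 1.162651.
C = 1.162651 / 0.047 = 24.74 m^(1/2)/s.

24.74


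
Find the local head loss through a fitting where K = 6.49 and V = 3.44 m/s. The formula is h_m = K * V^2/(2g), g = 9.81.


Minor loss formula: h_m = K * V^2/(2g).
V^2 = 3.44^2 = 11.8336.
V^2/(2g) = 11.8336 / 19.62 = 0.6031 m.
h_m = 6.49 * 0.6031 = 3.9144 m.

3.9144


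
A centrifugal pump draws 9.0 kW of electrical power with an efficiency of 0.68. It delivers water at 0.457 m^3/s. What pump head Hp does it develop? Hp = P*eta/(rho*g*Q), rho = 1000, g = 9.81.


Pump head formula: Hp = P * eta / (rho * g * Q).
Numerator: P * eta = 9.0 * 1000 * 0.68 = 6120.0 W.
Denominator: rho * g * Q = 1000 * 9.81 * 0.457 = 4483.17.
Hp = 6120.0 / 4483.17 = 1.37 m.

1.37


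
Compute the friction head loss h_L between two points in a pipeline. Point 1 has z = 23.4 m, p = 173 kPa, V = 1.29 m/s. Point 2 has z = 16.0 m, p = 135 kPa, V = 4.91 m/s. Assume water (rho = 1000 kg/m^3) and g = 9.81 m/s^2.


Total head at each section: H = z + p/(rho*g) + V^2/(2g).
H1 = 23.4 + 173*1000/(1000*9.81) + 1.29^2/(2*9.81)
   = 23.4 + 17.635 + 0.0848
   = 41.12 m.
H2 = 16.0 + 135*1000/(1000*9.81) + 4.91^2/(2*9.81)
   = 16.0 + 13.761 + 1.2288
   = 30.99 m.
h_L = H1 - H2 = 41.12 - 30.99 = 10.13 m.

10.13


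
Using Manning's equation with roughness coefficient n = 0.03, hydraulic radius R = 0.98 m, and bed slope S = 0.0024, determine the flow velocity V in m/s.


Manning's equation gives V = (1/n) * R^(2/3) * S^(1/2).
First, compute R^(2/3) = 0.98^(2/3) = 0.9866.
Next, S^(1/2) = 0.0024^(1/2) = 0.04899.
Then 1/n = 1/0.03 = 33.33.
V = 33.33 * 0.9866 * 0.04899 = 1.6111 m/s.

1.6111


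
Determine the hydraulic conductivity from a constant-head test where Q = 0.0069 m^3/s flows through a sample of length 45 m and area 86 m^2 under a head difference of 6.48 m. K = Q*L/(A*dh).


From K = Q*L / (A*dh):
Numerator: Q*L = 0.0069 * 45 = 0.3105.
Denominator: A*dh = 86 * 6.48 = 557.28.
K = 0.3105 / 557.28 = 0.000557 m/s.

0.000557


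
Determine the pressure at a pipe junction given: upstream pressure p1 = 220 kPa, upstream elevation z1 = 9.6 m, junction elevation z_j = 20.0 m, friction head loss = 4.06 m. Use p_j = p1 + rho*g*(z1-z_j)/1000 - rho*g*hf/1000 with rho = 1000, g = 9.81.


Junction pressure: p_j = p1 + rho*g*(z1 - z_j)/1000 - rho*g*hf/1000.
Elevation term = 1000*9.81*(9.6 - 20.0)/1000 = -102.024 kPa.
Friction term = 1000*9.81*4.06/1000 = 39.829 kPa.
p_j = 220 + -102.024 - 39.829 = 78.15 kPa.

78.15


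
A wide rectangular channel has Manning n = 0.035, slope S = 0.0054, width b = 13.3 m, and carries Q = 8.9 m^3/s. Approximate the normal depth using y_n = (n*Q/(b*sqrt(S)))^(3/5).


We use the wide-channel approximation y_n = (n*Q/(b*sqrt(S)))^(3/5).
sqrt(S) = sqrt(0.0054) = 0.073485.
Numerator: n*Q = 0.035 * 8.9 = 0.3115.
Denominator: b*sqrt(S) = 13.3 * 0.073485 = 0.977351.
arg = 0.3187.
y_n = 0.3187^(3/5) = 0.5036 m.

0.5036


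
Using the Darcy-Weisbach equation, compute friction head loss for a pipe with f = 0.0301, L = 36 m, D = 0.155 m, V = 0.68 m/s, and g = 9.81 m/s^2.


Darcy-Weisbach equation: h_f = f * (L/D) * V^2/(2g).
f * L/D = 0.0301 * 36/0.155 = 6.991.
V^2/(2g) = 0.68^2 / (2*9.81) = 0.4624 / 19.62 = 0.0236 m.
h_f = 6.991 * 0.0236 = 0.165 m.

0.165


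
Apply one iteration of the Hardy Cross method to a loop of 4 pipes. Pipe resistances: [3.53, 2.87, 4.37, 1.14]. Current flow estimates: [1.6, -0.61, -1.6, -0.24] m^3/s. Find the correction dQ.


Numerator terms (r*Q*|Q|): 3.53*1.6*|1.6| = 9.0368; 2.87*-0.61*|-0.61| = -1.0679; 4.37*-1.6*|-1.6| = -11.1872; 1.14*-0.24*|-0.24| = -0.0657.
Sum of numerator = -3.284.
Denominator terms (r*|Q|): 3.53*|1.6| = 5.648; 2.87*|-0.61| = 1.7507; 4.37*|-1.6| = 6.992; 1.14*|-0.24| = 0.2736.
2 * sum of denominator = 2 * 14.6643 = 29.3286.
dQ = --3.284 / 29.3286 = 0.112 m^3/s.

0.112


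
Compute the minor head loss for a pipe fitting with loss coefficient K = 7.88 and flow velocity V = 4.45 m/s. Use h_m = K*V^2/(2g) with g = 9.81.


Minor loss formula: h_m = K * V^2/(2g).
V^2 = 4.45^2 = 19.8025.
V^2/(2g) = 19.8025 / 19.62 = 1.0093 m.
h_m = 7.88 * 1.0093 = 7.9533 m.

7.9533


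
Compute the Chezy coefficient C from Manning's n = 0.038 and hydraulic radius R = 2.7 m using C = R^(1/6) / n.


The Chezy coefficient relates to Manning's n through C = R^(1/6) / n.
R^(1/6) = 2.7^(1/6) = 1.180032.
C = 1.180032 / 0.038 = 31.05 m^(1/2)/s.

31.05


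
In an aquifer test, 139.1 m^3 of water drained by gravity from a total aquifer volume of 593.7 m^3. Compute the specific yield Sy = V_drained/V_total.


Specific yield Sy = Volume drained / Total volume.
Sy = 139.1 / 593.7
   = 0.2343.

0.2343


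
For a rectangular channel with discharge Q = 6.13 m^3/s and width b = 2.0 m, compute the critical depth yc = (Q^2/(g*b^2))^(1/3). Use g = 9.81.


Using yc = (Q^2 / (g * b^2))^(1/3):
Q^2 = 6.13^2 = 37.58.
g * b^2 = 9.81 * 2.0^2 = 9.81 * 4.0 = 39.24.
Q^2 / (g*b^2) = 37.58 / 39.24 = 0.9577.
yc = 0.9577^(1/3) = 0.9857 m.

0.9857


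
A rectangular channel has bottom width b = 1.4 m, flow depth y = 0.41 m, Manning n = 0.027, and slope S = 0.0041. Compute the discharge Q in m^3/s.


For a rectangular channel, the cross-sectional area A = b * y = 1.4 * 0.41 = 0.57 m^2.
The wetted perimeter P = b + 2y = 1.4 + 2*0.41 = 2.22 m.
Hydraulic radius R = A/P = 0.57/2.22 = 0.2586 m.
Velocity V = (1/n)*R^(2/3)*S^(1/2) = (1/0.027)*0.2586^(2/3)*0.0041^(1/2) = 0.9625 m/s.
Discharge Q = A * V = 0.57 * 0.9625 = 0.552 m^3/s.

0.552


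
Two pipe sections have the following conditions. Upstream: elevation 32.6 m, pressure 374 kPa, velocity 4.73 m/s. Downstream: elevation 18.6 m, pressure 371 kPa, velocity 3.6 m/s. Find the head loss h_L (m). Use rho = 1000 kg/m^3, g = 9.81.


Total head at each section: H = z + p/(rho*g) + V^2/(2g).
H1 = 32.6 + 374*1000/(1000*9.81) + 4.73^2/(2*9.81)
   = 32.6 + 38.124 + 1.1403
   = 71.865 m.
H2 = 18.6 + 371*1000/(1000*9.81) + 3.6^2/(2*9.81)
   = 18.6 + 37.819 + 0.6606
   = 57.079 m.
h_L = H1 - H2 = 71.865 - 57.079 = 14.786 m.

14.786


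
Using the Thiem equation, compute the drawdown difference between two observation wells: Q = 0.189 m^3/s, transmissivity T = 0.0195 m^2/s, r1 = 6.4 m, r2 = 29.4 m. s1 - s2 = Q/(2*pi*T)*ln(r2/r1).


Thiem equation: s1 - s2 = Q/(2*pi*T) * ln(r2/r1).
ln(r2/r1) = ln(29.4/6.4) = 1.5247.
Q/(2*pi*T) = 0.189 / (2*pi*0.0195) = 0.189 / 0.1225 = 1.5426.
s1 - s2 = 1.5426 * 1.5247 = 2.352 m.

2.352


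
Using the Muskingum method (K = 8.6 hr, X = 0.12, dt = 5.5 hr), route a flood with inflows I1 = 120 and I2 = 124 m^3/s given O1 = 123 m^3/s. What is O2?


Muskingum coefficients:
denom = 2*K*(1-X) + dt = 2*8.6*(1-0.12) + 5.5 = 20.636.
C0 = (dt - 2*K*X)/denom = (5.5 - 2*8.6*0.12)/20.636 = 0.1665.
C1 = (dt + 2*K*X)/denom = (5.5 + 2*8.6*0.12)/20.636 = 0.3665.
C2 = (2*K*(1-X) - dt)/denom = 0.467.
O2 = C0*I2 + C1*I1 + C2*O1
   = 0.1665*124 + 0.3665*120 + 0.467*123
   = 122.07 m^3/s.

122.07


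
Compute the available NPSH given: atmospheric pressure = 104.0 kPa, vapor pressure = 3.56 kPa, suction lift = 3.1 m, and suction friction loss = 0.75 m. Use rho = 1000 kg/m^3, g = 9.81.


NPSHa = p_atm/(rho*g) - z_s - hf_s - p_vap/(rho*g).
p_atm/(rho*g) = 104.0*1000 / (1000*9.81) = 10.601 m.
p_vap/(rho*g) = 3.56*1000 / (1000*9.81) = 0.363 m.
NPSHa = 10.601 - 3.1 - 0.75 - 0.363
      = 6.39 m.

6.39


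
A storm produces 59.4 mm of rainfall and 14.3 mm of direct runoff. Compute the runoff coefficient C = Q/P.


The runoff coefficient C = runoff depth / rainfall depth.
C = 14.3 / 59.4
  = 0.2407.

0.2407


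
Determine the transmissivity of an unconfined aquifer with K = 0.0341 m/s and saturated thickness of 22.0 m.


Transmissivity is defined as T = K * h.
T = 0.0341 * 22.0
  = 0.7502 m^2/s.

0.7502


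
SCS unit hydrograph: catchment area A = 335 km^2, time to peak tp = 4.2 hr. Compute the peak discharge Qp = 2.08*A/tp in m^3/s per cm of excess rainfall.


SCS formula: Qp = 2.08 * A / tp.
Qp = 2.08 * 335 / 4.2
   = 696.8 / 4.2
   = 165.9 m^3/s per cm.

165.9


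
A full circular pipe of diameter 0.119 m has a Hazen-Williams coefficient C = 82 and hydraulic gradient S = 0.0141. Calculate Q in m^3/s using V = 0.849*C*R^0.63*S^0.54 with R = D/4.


For a full circular pipe, R = D/4 = 0.119/4 = 0.0297 m.
V = 0.849 * 82 * 0.0297^0.63 * 0.0141^0.54
  = 0.849 * 82 * 0.109219 * 0.100133
  = 0.7614 m/s.
Pipe area A = pi*D^2/4 = pi*0.119^2/4 = 0.0111 m^2.
Q = A * V = 0.0111 * 0.7614 = 0.0085 m^3/s.

0.0085


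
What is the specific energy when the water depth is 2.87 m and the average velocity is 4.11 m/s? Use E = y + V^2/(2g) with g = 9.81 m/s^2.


Specific energy E = y + V^2/(2g).
Velocity head = V^2/(2g) = 4.11^2 / (2*9.81) = 16.8921 / 19.62 = 0.861 m.
E = 2.87 + 0.861 = 3.731 m.

3.731


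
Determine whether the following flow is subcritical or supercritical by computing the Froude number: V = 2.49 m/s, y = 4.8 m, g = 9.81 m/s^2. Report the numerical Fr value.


The Froude number is defined as Fr = V / sqrt(g*y).
g*y = 9.81 * 4.8 = 47.088.
sqrt(g*y) = sqrt(47.088) = 6.8621.
Fr = 2.49 / 6.8621 = 0.3629.
Since Fr < 1, the flow is subcritical.

0.3629


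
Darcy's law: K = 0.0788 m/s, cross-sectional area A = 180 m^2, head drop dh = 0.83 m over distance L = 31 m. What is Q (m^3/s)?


Darcy's law: Q = K * A * i, where i = dh/L.
Hydraulic gradient i = 0.83 / 31 = 0.026774.
Q = 0.0788 * 180 * 0.026774
  = 0.3798 m^3/s.

0.3798


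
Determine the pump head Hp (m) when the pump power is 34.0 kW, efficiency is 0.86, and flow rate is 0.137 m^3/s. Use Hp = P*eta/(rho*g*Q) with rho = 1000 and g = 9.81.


Pump head formula: Hp = P * eta / (rho * g * Q).
Numerator: P * eta = 34.0 * 1000 * 0.86 = 29240.0 W.
Denominator: rho * g * Q = 1000 * 9.81 * 0.137 = 1343.97.
Hp = 29240.0 / 1343.97 = 21.76 m.

21.76


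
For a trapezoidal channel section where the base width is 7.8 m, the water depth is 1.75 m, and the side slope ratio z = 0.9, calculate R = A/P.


For a trapezoidal section with side slope z:
A = (b + z*y)*y = (7.8 + 0.9*1.75)*1.75 = 16.406 m^2.
P = b + 2*y*sqrt(1 + z^2) = 7.8 + 2*1.75*sqrt(1 + 0.9^2) = 12.509 m.
R = A/P = 16.406 / 12.509 = 1.3116 m.

1.3116


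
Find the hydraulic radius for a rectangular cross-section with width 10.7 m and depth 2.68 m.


For a rectangular section:
Flow area A = b * y = 10.7 * 2.68 = 28.68 m^2.
Wetted perimeter P = b + 2y = 10.7 + 2*2.68 = 16.06 m.
Hydraulic radius R = A/P = 28.68 / 16.06 = 1.7856 m.

1.7856


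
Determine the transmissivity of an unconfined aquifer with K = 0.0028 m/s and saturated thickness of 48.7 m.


Transmissivity is defined as T = K * h.
T = 0.0028 * 48.7
  = 0.1364 m^2/s.

0.1364


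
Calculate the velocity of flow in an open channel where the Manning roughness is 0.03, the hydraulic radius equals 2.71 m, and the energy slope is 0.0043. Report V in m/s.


Manning's equation gives V = (1/n) * R^(2/3) * S^(1/2).
First, compute R^(2/3) = 2.71^(2/3) = 1.9438.
Next, S^(1/2) = 0.0043^(1/2) = 0.065574.
Then 1/n = 1/0.03 = 33.33.
V = 33.33 * 1.9438 * 0.065574 = 4.2487 m/s.

4.2487


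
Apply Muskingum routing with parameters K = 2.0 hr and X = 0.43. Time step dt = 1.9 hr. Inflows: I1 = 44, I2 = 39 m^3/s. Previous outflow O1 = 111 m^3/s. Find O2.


Muskingum coefficients:
denom = 2*K*(1-X) + dt = 2*2.0*(1-0.43) + 1.9 = 4.18.
C0 = (dt - 2*K*X)/denom = (1.9 - 2*2.0*0.43)/4.18 = 0.0431.
C1 = (dt + 2*K*X)/denom = (1.9 + 2*2.0*0.43)/4.18 = 0.866.
C2 = (2*K*(1-X) - dt)/denom = 0.0909.
O2 = C0*I2 + C1*I1 + C2*O1
   = 0.0431*39 + 0.866*44 + 0.0909*111
   = 49.88 m^3/s.

49.88


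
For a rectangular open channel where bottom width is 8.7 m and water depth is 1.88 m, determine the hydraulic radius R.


For a rectangular section:
Flow area A = b * y = 8.7 * 1.88 = 16.36 m^2.
Wetted perimeter P = b + 2y = 8.7 + 2*1.88 = 12.46 m.
Hydraulic radius R = A/P = 16.36 / 12.46 = 1.3127 m.

1.3127


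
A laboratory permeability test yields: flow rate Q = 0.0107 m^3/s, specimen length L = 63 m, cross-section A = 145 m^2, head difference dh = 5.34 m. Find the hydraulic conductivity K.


From K = Q*L / (A*dh):
Numerator: Q*L = 0.0107 * 63 = 0.6741.
Denominator: A*dh = 145 * 5.34 = 774.3.
K = 0.6741 / 774.3 = 0.000871 m/s.

0.000871


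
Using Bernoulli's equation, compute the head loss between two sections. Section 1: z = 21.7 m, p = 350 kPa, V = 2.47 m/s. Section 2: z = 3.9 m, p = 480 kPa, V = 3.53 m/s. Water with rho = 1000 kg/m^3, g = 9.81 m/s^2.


Total head at each section: H = z + p/(rho*g) + V^2/(2g).
H1 = 21.7 + 350*1000/(1000*9.81) + 2.47^2/(2*9.81)
   = 21.7 + 35.678 + 0.311
   = 57.689 m.
H2 = 3.9 + 480*1000/(1000*9.81) + 3.53^2/(2*9.81)
   = 3.9 + 48.93 + 0.6351
   = 53.465 m.
h_L = H1 - H2 = 57.689 - 53.465 = 4.224 m.

4.224


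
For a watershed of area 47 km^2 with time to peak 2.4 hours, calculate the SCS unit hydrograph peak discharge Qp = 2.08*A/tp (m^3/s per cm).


SCS formula: Qp = 2.08 * A / tp.
Qp = 2.08 * 47 / 2.4
   = 97.76 / 2.4
   = 40.73 m^3/s per cm.

40.73


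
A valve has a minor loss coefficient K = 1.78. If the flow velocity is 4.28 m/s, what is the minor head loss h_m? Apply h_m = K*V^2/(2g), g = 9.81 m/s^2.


Minor loss formula: h_m = K * V^2/(2g).
V^2 = 4.28^2 = 18.3184.
V^2/(2g) = 18.3184 / 19.62 = 0.9337 m.
h_m = 1.78 * 0.9337 = 1.6619 m.

1.6619


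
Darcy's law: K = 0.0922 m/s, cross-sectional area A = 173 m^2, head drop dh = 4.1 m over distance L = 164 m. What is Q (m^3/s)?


Darcy's law: Q = K * A * i, where i = dh/L.
Hydraulic gradient i = 4.1 / 164 = 0.025.
Q = 0.0922 * 173 * 0.025
  = 0.3988 m^3/s.

0.3988


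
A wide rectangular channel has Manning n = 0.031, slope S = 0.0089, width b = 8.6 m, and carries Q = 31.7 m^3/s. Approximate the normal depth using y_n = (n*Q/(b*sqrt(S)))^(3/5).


We use the wide-channel approximation y_n = (n*Q/(b*sqrt(S)))^(3/5).
sqrt(S) = sqrt(0.0089) = 0.09434.
Numerator: n*Q = 0.031 * 31.7 = 0.9827.
Denominator: b*sqrt(S) = 8.6 * 0.09434 = 0.811324.
arg = 1.2112.
y_n = 1.2112^(3/5) = 1.1219 m.

1.1219


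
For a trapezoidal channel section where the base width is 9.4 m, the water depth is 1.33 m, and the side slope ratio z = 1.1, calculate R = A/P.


For a trapezoidal section with side slope z:
A = (b + z*y)*y = (9.4 + 1.1*1.33)*1.33 = 14.448 m^2.
P = b + 2*y*sqrt(1 + z^2) = 9.4 + 2*1.33*sqrt(1 + 1.1^2) = 13.354 m.
R = A/P = 14.448 / 13.354 = 1.0819 m.

1.0819


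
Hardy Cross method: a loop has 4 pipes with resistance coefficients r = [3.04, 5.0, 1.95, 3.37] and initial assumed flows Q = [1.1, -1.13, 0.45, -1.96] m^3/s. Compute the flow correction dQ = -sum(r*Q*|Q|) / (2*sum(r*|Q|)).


Numerator terms (r*Q*|Q|): 3.04*1.1*|1.1| = 3.6784; 5.0*-1.13*|-1.13| = -6.3845; 1.95*0.45*|0.45| = 0.3949; 3.37*-1.96*|-1.96| = -12.9462.
Sum of numerator = -15.2574.
Denominator terms (r*|Q|): 3.04*|1.1| = 3.344; 5.0*|-1.13| = 5.65; 1.95*|0.45| = 0.8775; 3.37*|-1.96| = 6.6052.
2 * sum of denominator = 2 * 16.4767 = 32.9534.
dQ = --15.2574 / 32.9534 = 0.463 m^3/s.

0.463


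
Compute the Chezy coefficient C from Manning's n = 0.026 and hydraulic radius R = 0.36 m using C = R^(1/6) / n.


The Chezy coefficient relates to Manning's n through C = R^(1/6) / n.
R^(1/6) = 0.36^(1/6) = 0.843433.
C = 0.843433 / 0.026 = 32.44 m^(1/2)/s.

32.44


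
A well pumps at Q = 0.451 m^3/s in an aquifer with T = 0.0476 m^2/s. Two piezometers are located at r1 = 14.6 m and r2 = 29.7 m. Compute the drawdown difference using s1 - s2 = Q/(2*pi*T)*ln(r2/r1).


Thiem equation: s1 - s2 = Q/(2*pi*T) * ln(r2/r1).
ln(r2/r1) = ln(29.7/14.6) = 0.7101.
Q/(2*pi*T) = 0.451 / (2*pi*0.0476) = 0.451 / 0.2991 = 1.508.
s1 - s2 = 1.508 * 0.7101 = 1.0708 m.

1.0708


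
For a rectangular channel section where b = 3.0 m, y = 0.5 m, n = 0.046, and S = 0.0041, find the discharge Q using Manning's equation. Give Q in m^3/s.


For a rectangular channel, the cross-sectional area A = b * y = 3.0 * 0.5 = 1.5 m^2.
The wetted perimeter P = b + 2y = 3.0 + 2*0.5 = 4.0 m.
Hydraulic radius R = A/P = 1.5/4.0 = 0.375 m.
Velocity V = (1/n)*R^(2/3)*S^(1/2) = (1/0.046)*0.375^(2/3)*0.0041^(1/2) = 0.7239 m/s.
Discharge Q = A * V = 1.5 * 0.7239 = 1.086 m^3/s.

1.086


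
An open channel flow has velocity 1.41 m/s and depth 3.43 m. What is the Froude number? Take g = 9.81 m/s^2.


The Froude number is defined as Fr = V / sqrt(g*y).
g*y = 9.81 * 3.43 = 33.6483.
sqrt(g*y) = sqrt(33.6483) = 5.8007.
Fr = 1.41 / 5.8007 = 0.2431.

0.2431


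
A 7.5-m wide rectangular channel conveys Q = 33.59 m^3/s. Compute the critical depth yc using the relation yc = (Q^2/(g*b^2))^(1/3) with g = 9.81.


Using yc = (Q^2 / (g * b^2))^(1/3):
Q^2 = 33.59^2 = 1128.29.
g * b^2 = 9.81 * 7.5^2 = 9.81 * 56.25 = 551.81.
Q^2 / (g*b^2) = 1128.29 / 551.81 = 2.0447.
yc = 2.0447^(1/3) = 1.2692 m.

1.2692


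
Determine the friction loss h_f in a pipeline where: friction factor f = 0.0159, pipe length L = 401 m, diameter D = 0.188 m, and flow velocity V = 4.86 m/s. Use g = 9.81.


Darcy-Weisbach equation: h_f = f * (L/D) * V^2/(2g).
f * L/D = 0.0159 * 401/0.188 = 33.9144.
V^2/(2g) = 4.86^2 / (2*9.81) = 23.6196 / 19.62 = 1.2039 m.
h_f = 33.9144 * 1.2039 = 40.828 m.

40.828


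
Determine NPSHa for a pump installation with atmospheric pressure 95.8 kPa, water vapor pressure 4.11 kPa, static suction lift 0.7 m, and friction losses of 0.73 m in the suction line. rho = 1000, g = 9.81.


NPSHa = p_atm/(rho*g) - z_s - hf_s - p_vap/(rho*g).
p_atm/(rho*g) = 95.8*1000 / (1000*9.81) = 9.766 m.
p_vap/(rho*g) = 4.11*1000 / (1000*9.81) = 0.419 m.
NPSHa = 9.766 - 0.7 - 0.73 - 0.419
      = 7.92 m.

7.92


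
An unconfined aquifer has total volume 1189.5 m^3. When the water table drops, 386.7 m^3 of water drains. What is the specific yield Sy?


Specific yield Sy = Volume drained / Total volume.
Sy = 386.7 / 1189.5
   = 0.3251.

0.3251


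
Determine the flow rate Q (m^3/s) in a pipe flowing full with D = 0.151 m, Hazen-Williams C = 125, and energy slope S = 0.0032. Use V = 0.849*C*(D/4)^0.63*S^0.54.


For a full circular pipe, R = D/4 = 0.151/4 = 0.0377 m.
V = 0.849 * 125 * 0.0377^0.63 * 0.0032^0.54
  = 0.849 * 125 * 0.126899 * 0.044955
  = 0.6054 m/s.
Pipe area A = pi*D^2/4 = pi*0.151^2/4 = 0.0179 m^2.
Q = A * V = 0.0179 * 0.6054 = 0.0108 m^3/s.

0.0108


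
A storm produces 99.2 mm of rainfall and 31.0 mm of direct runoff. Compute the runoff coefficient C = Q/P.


The runoff coefficient C = runoff depth / rainfall depth.
C = 31.0 / 99.2
  = 0.3125.

0.3125


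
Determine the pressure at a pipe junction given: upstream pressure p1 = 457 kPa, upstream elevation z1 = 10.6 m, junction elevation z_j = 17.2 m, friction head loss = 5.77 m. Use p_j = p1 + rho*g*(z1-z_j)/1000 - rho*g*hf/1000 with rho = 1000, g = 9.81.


Junction pressure: p_j = p1 + rho*g*(z1 - z_j)/1000 - rho*g*hf/1000.
Elevation term = 1000*9.81*(10.6 - 17.2)/1000 = -64.746 kPa.
Friction term = 1000*9.81*5.77/1000 = 56.604 kPa.
p_j = 457 + -64.746 - 56.604 = 335.65 kPa.

335.65


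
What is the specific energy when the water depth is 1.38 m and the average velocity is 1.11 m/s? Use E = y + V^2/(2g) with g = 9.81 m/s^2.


Specific energy E = y + V^2/(2g).
Velocity head = V^2/(2g) = 1.11^2 / (2*9.81) = 1.2321 / 19.62 = 0.0628 m.
E = 1.38 + 0.0628 = 1.4428 m.

1.4428


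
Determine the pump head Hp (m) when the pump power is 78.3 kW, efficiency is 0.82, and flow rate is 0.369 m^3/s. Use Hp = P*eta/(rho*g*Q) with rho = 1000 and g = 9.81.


Pump head formula: Hp = P * eta / (rho * g * Q).
Numerator: P * eta = 78.3 * 1000 * 0.82 = 64206.0 W.
Denominator: rho * g * Q = 1000 * 9.81 * 0.369 = 3619.89.
Hp = 64206.0 / 3619.89 = 17.74 m.

17.74


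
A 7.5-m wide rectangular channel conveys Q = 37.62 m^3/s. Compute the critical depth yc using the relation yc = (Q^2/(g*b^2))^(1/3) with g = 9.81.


Using yc = (Q^2 / (g * b^2))^(1/3):
Q^2 = 37.62^2 = 1415.26.
g * b^2 = 9.81 * 7.5^2 = 9.81 * 56.25 = 551.81.
Q^2 / (g*b^2) = 1415.26 / 551.81 = 2.5648.
yc = 2.5648^(1/3) = 1.3688 m.

1.3688


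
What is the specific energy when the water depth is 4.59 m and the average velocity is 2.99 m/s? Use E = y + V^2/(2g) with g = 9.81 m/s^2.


Specific energy E = y + V^2/(2g).
Velocity head = V^2/(2g) = 2.99^2 / (2*9.81) = 8.9401 / 19.62 = 0.4557 m.
E = 4.59 + 0.4557 = 5.0457 m.

5.0457


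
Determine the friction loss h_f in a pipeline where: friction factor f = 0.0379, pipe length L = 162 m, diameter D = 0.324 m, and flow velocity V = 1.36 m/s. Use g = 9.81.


Darcy-Weisbach equation: h_f = f * (L/D) * V^2/(2g).
f * L/D = 0.0379 * 162/0.324 = 18.95.
V^2/(2g) = 1.36^2 / (2*9.81) = 1.8496 / 19.62 = 0.0943 m.
h_f = 18.95 * 0.0943 = 1.786 m.

1.786


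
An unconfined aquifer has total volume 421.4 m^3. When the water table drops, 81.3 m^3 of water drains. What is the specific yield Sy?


Specific yield Sy = Volume drained / Total volume.
Sy = 81.3 / 421.4
   = 0.1929.

0.1929


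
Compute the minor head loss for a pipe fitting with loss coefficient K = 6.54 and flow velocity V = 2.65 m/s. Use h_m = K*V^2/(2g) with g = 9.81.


Minor loss formula: h_m = K * V^2/(2g).
V^2 = 2.65^2 = 7.0225.
V^2/(2g) = 7.0225 / 19.62 = 0.3579 m.
h_m = 6.54 * 0.3579 = 2.3408 m.

2.3408


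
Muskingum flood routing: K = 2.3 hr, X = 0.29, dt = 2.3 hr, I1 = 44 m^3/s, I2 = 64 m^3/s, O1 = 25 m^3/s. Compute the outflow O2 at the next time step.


Muskingum coefficients:
denom = 2*K*(1-X) + dt = 2*2.3*(1-0.29) + 2.3 = 5.566.
C0 = (dt - 2*K*X)/denom = (2.3 - 2*2.3*0.29)/5.566 = 0.1736.
C1 = (dt + 2*K*X)/denom = (2.3 + 2*2.3*0.29)/5.566 = 0.6529.
C2 = (2*K*(1-X) - dt)/denom = 0.1736.
O2 = C0*I2 + C1*I1 + C2*O1
   = 0.1736*64 + 0.6529*44 + 0.1736*25
   = 44.17 m^3/s.

44.17


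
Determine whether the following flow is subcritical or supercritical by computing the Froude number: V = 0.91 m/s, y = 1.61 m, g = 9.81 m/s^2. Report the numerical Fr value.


The Froude number is defined as Fr = V / sqrt(g*y).
g*y = 9.81 * 1.61 = 15.7941.
sqrt(g*y) = sqrt(15.7941) = 3.9742.
Fr = 0.91 / 3.9742 = 0.229.
Since Fr < 1, the flow is subcritical.

0.229


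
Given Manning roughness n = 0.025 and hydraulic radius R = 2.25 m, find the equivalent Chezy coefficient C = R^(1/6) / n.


The Chezy coefficient relates to Manning's n through C = R^(1/6) / n.
R^(1/6) = 2.25^(1/6) = 1.144714.
C = 1.144714 / 0.025 = 45.79 m^(1/2)/s.

45.79


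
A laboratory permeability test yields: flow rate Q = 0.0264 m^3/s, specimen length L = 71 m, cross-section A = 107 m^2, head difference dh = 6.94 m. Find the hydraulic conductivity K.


From K = Q*L / (A*dh):
Numerator: Q*L = 0.0264 * 71 = 1.8744.
Denominator: A*dh = 107 * 6.94 = 742.58.
K = 1.8744 / 742.58 = 0.002524 m/s.

0.002524


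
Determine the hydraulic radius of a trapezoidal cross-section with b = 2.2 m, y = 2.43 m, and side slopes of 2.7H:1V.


For a trapezoidal section with side slope z:
A = (b + z*y)*y = (2.2 + 2.7*2.43)*2.43 = 21.289 m^2.
P = b + 2*y*sqrt(1 + z^2) = 2.2 + 2*2.43*sqrt(1 + 2.7^2) = 16.193 m.
R = A/P = 21.289 / 16.193 = 1.3147 m.

1.3147


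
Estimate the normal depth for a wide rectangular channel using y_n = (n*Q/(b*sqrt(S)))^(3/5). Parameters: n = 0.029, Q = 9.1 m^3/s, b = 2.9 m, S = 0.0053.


We use the wide-channel approximation y_n = (n*Q/(b*sqrt(S)))^(3/5).
sqrt(S) = sqrt(0.0053) = 0.072801.
Numerator: n*Q = 0.029 * 9.1 = 0.2639.
Denominator: b*sqrt(S) = 2.9 * 0.072801 = 0.211123.
arg = 1.25.
y_n = 1.25^(3/5) = 1.1433 m.

1.1433


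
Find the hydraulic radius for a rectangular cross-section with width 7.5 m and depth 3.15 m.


For a rectangular section:
Flow area A = b * y = 7.5 * 3.15 = 23.62 m^2.
Wetted perimeter P = b + 2y = 7.5 + 2*3.15 = 13.8 m.
Hydraulic radius R = A/P = 23.62 / 13.8 = 1.712 m.

1.712


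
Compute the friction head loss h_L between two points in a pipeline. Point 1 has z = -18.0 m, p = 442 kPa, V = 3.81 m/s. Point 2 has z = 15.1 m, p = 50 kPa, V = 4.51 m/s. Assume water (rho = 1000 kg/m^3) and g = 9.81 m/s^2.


Total head at each section: H = z + p/(rho*g) + V^2/(2g).
H1 = -18.0 + 442*1000/(1000*9.81) + 3.81^2/(2*9.81)
   = -18.0 + 45.056 + 0.7399
   = 27.796 m.
H2 = 15.1 + 50*1000/(1000*9.81) + 4.51^2/(2*9.81)
   = 15.1 + 5.097 + 1.0367
   = 21.234 m.
h_L = H1 - H2 = 27.796 - 21.234 = 6.562 m.

6.562


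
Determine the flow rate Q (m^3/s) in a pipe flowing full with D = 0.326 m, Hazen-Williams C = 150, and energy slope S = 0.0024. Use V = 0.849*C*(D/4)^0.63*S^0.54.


For a full circular pipe, R = D/4 = 0.326/4 = 0.0815 m.
V = 0.849 * 150 * 0.0815^0.63 * 0.0024^0.54
  = 0.849 * 150 * 0.206077 * 0.038487
  = 1.01 m/s.
Pipe area A = pi*D^2/4 = pi*0.326^2/4 = 0.0835 m^2.
Q = A * V = 0.0835 * 1.01 = 0.0843 m^3/s.

0.0843


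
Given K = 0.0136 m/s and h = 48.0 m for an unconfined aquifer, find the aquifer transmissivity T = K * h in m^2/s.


Transmissivity is defined as T = K * h.
T = 0.0136 * 48.0
  = 0.6528 m^2/s.

0.6528


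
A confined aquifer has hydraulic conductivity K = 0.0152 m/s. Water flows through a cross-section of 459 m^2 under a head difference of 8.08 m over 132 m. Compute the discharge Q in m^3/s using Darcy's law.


Darcy's law: Q = K * A * i, where i = dh/L.
Hydraulic gradient i = 8.08 / 132 = 0.061212.
Q = 0.0152 * 459 * 0.061212
  = 0.4271 m^3/s.

0.4271


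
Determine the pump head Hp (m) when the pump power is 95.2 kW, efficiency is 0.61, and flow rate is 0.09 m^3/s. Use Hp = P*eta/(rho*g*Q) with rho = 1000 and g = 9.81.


Pump head formula: Hp = P * eta / (rho * g * Q).
Numerator: P * eta = 95.2 * 1000 * 0.61 = 58072.0 W.
Denominator: rho * g * Q = 1000 * 9.81 * 0.09 = 882.9.
Hp = 58072.0 / 882.9 = 65.77 m.

65.77


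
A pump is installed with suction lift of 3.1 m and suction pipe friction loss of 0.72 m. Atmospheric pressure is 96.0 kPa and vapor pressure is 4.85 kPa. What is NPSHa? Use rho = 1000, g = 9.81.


NPSHa = p_atm/(rho*g) - z_s - hf_s - p_vap/(rho*g).
p_atm/(rho*g) = 96.0*1000 / (1000*9.81) = 9.786 m.
p_vap/(rho*g) = 4.85*1000 / (1000*9.81) = 0.494 m.
NPSHa = 9.786 - 3.1 - 0.72 - 0.494
      = 5.47 m.

5.47


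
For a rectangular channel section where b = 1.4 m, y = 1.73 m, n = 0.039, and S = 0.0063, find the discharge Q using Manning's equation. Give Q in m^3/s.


For a rectangular channel, the cross-sectional area A = b * y = 1.4 * 1.73 = 2.42 m^2.
The wetted perimeter P = b + 2y = 1.4 + 2*1.73 = 4.86 m.
Hydraulic radius R = A/P = 2.42/4.86 = 0.4984 m.
Velocity V = (1/n)*R^(2/3)*S^(1/2) = (1/0.039)*0.4984^(2/3)*0.0063^(1/2) = 1.2793 m/s.
Discharge Q = A * V = 2.42 * 1.2793 = 3.098 m^3/s.

3.098


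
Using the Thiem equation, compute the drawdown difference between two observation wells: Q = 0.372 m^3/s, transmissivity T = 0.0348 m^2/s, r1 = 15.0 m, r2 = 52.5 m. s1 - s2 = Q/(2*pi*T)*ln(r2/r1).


Thiem equation: s1 - s2 = Q/(2*pi*T) * ln(r2/r1).
ln(r2/r1) = ln(52.5/15.0) = 1.2528.
Q/(2*pi*T) = 0.372 / (2*pi*0.0348) = 0.372 / 0.2187 = 1.7013.
s1 - s2 = 1.7013 * 1.2528 = 2.1313 m.

2.1313


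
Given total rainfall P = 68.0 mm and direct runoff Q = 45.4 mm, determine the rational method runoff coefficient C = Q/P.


The runoff coefficient C = runoff depth / rainfall depth.
C = 45.4 / 68.0
  = 0.6676.

0.6676


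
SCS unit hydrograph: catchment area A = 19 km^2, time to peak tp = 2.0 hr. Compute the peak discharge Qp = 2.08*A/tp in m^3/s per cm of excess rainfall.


SCS formula: Qp = 2.08 * A / tp.
Qp = 2.08 * 19 / 2.0
   = 39.52 / 2.0
   = 19.76 m^3/s per cm.

19.76


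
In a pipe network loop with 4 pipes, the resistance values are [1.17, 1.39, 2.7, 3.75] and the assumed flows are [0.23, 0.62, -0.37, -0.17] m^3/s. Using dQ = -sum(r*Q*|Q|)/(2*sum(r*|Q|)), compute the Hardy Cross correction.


Numerator terms (r*Q*|Q|): 1.17*0.23*|0.23| = 0.0619; 1.39*0.62*|0.62| = 0.5343; 2.7*-0.37*|-0.37| = -0.3696; 3.75*-0.17*|-0.17| = -0.1084.
Sum of numerator = 0.1182.
Denominator terms (r*|Q|): 1.17*|0.23| = 0.2691; 1.39*|0.62| = 0.8618; 2.7*|-0.37| = 0.999; 3.75*|-0.17| = 0.6375.
2 * sum of denominator = 2 * 2.7674 = 5.5348.
dQ = -0.1182 / 5.5348 = -0.0214 m^3/s.

-0.0214


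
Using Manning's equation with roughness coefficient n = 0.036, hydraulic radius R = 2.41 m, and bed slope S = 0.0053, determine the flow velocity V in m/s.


Manning's equation gives V = (1/n) * R^(2/3) * S^(1/2).
First, compute R^(2/3) = 2.41^(2/3) = 1.7975.
Next, S^(1/2) = 0.0053^(1/2) = 0.072801.
Then 1/n = 1/0.036 = 27.78.
V = 27.78 * 1.7975 * 0.072801 = 3.6351 m/s.

3.6351


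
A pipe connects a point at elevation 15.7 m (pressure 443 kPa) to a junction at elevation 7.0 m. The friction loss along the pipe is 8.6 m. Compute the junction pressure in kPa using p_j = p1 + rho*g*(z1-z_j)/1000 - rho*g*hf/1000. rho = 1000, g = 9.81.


Junction pressure: p_j = p1 + rho*g*(z1 - z_j)/1000 - rho*g*hf/1000.
Elevation term = 1000*9.81*(15.7 - 7.0)/1000 = 85.347 kPa.
Friction term = 1000*9.81*8.6/1000 = 84.366 kPa.
p_j = 443 + 85.347 - 84.366 = 443.98 kPa.

443.98


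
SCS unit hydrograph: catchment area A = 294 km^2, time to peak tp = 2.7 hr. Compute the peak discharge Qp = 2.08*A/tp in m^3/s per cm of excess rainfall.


SCS formula: Qp = 2.08 * A / tp.
Qp = 2.08 * 294 / 2.7
   = 611.52 / 2.7
   = 226.49 m^3/s per cm.

226.49


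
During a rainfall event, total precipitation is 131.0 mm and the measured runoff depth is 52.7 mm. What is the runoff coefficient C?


The runoff coefficient C = runoff depth / rainfall depth.
C = 52.7 / 131.0
  = 0.4023.

0.4023


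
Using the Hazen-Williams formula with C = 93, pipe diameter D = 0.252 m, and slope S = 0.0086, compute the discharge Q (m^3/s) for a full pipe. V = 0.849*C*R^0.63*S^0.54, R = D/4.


For a full circular pipe, R = D/4 = 0.252/4 = 0.063 m.
V = 0.849 * 93 * 0.063^0.63 * 0.0086^0.54
  = 0.849 * 93 * 0.17522 * 0.076671
  = 1.0607 m/s.
Pipe area A = pi*D^2/4 = pi*0.252^2/4 = 0.0499 m^2.
Q = A * V = 0.0499 * 1.0607 = 0.0529 m^3/s.

0.0529


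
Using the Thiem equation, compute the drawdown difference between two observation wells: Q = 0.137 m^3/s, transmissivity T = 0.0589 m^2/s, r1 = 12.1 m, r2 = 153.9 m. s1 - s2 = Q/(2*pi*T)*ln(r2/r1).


Thiem equation: s1 - s2 = Q/(2*pi*T) * ln(r2/r1).
ln(r2/r1) = ln(153.9/12.1) = 2.5431.
Q/(2*pi*T) = 0.137 / (2*pi*0.0589) = 0.137 / 0.3701 = 0.3702.
s1 - s2 = 0.3702 * 2.5431 = 0.9414 m.

0.9414


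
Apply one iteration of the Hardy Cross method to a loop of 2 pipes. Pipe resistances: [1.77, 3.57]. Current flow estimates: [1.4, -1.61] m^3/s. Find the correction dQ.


Numerator terms (r*Q*|Q|): 1.77*1.4*|1.4| = 3.4692; 3.57*-1.61*|-1.61| = -9.2538.
Sum of numerator = -5.7846.
Denominator terms (r*|Q|): 1.77*|1.4| = 2.478; 3.57*|-1.61| = 5.7477.
2 * sum of denominator = 2 * 8.2257 = 16.4514.
dQ = --5.7846 / 16.4514 = 0.3516 m^3/s.

0.3516


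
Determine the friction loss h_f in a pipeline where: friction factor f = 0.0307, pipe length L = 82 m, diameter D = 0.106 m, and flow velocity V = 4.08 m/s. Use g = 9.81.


Darcy-Weisbach equation: h_f = f * (L/D) * V^2/(2g).
f * L/D = 0.0307 * 82/0.106 = 23.7491.
V^2/(2g) = 4.08^2 / (2*9.81) = 16.6464 / 19.62 = 0.8484 m.
h_f = 23.7491 * 0.8484 = 20.15 m.

20.15


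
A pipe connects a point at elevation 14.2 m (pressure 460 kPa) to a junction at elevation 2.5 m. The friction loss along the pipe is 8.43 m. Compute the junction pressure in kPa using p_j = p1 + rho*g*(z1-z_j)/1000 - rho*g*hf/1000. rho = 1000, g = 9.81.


Junction pressure: p_j = p1 + rho*g*(z1 - z_j)/1000 - rho*g*hf/1000.
Elevation term = 1000*9.81*(14.2 - 2.5)/1000 = 114.777 kPa.
Friction term = 1000*9.81*8.43/1000 = 82.698 kPa.
p_j = 460 + 114.777 - 82.698 = 492.08 kPa.

492.08


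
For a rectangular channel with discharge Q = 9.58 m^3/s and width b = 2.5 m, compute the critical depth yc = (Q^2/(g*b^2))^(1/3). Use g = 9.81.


Using yc = (Q^2 / (g * b^2))^(1/3):
Q^2 = 9.58^2 = 91.78.
g * b^2 = 9.81 * 2.5^2 = 9.81 * 6.25 = 61.31.
Q^2 / (g*b^2) = 91.78 / 61.31 = 1.497.
yc = 1.497^(1/3) = 1.1439 m.

1.1439


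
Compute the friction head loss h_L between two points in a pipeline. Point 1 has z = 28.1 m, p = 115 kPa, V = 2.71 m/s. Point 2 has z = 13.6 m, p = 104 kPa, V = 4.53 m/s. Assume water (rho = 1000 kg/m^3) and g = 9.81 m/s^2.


Total head at each section: H = z + p/(rho*g) + V^2/(2g).
H1 = 28.1 + 115*1000/(1000*9.81) + 2.71^2/(2*9.81)
   = 28.1 + 11.723 + 0.3743
   = 40.197 m.
H2 = 13.6 + 104*1000/(1000*9.81) + 4.53^2/(2*9.81)
   = 13.6 + 10.601 + 1.0459
   = 25.247 m.
h_L = H1 - H2 = 40.197 - 25.247 = 14.95 m.

14.95


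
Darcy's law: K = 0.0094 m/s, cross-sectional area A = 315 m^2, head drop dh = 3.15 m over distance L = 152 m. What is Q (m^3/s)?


Darcy's law: Q = K * A * i, where i = dh/L.
Hydraulic gradient i = 3.15 / 152 = 0.020724.
Q = 0.0094 * 315 * 0.020724
  = 0.0614 m^3/s.

0.0614


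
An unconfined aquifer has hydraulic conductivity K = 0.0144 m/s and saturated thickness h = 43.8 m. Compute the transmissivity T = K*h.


Transmissivity is defined as T = K * h.
T = 0.0144 * 43.8
  = 0.6307 m^2/s.

0.6307


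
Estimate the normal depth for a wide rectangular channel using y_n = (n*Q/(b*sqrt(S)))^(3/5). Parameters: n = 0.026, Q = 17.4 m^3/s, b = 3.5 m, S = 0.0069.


We use the wide-channel approximation y_n = (n*Q/(b*sqrt(S)))^(3/5).
sqrt(S) = sqrt(0.0069) = 0.083066.
Numerator: n*Q = 0.026 * 17.4 = 0.4524.
Denominator: b*sqrt(S) = 3.5 * 0.083066 = 0.290731.
arg = 1.5561.
y_n = 1.5561^(3/5) = 1.3038 m.

1.3038


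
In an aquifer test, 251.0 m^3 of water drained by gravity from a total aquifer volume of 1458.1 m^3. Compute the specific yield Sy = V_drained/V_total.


Specific yield Sy = Volume drained / Total volume.
Sy = 251.0 / 1458.1
   = 0.1721.

0.1721


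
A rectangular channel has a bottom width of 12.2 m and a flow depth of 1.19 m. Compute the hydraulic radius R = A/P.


For a rectangular section:
Flow area A = b * y = 12.2 * 1.19 = 14.52 m^2.
Wetted perimeter P = b + 2y = 12.2 + 2*1.19 = 14.58 m.
Hydraulic radius R = A/P = 14.52 / 14.58 = 0.9957 m.

0.9957


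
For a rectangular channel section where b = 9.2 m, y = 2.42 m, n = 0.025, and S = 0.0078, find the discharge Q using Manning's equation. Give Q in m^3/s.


For a rectangular channel, the cross-sectional area A = b * y = 9.2 * 2.42 = 22.26 m^2.
The wetted perimeter P = b + 2y = 9.2 + 2*2.42 = 14.04 m.
Hydraulic radius R = A/P = 22.26/14.04 = 1.5858 m.
Velocity V = (1/n)*R^(2/3)*S^(1/2) = (1/0.025)*1.5858^(2/3)*0.0078^(1/2) = 4.8039 m/s.
Discharge Q = A * V = 22.26 * 4.8039 = 106.955 m^3/s.

106.955


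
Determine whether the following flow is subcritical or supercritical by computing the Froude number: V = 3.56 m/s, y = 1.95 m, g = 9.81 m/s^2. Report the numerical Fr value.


The Froude number is defined as Fr = V / sqrt(g*y).
g*y = 9.81 * 1.95 = 19.1295.
sqrt(g*y) = sqrt(19.1295) = 4.3737.
Fr = 3.56 / 4.3737 = 0.814.
Since Fr < 1, the flow is subcritical.

0.814


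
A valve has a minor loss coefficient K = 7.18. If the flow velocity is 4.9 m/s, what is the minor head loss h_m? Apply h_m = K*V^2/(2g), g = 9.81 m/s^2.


Minor loss formula: h_m = K * V^2/(2g).
V^2 = 4.9^2 = 24.01.
V^2/(2g) = 24.01 / 19.62 = 1.2238 m.
h_m = 7.18 * 1.2238 = 8.7865 m.

8.7865


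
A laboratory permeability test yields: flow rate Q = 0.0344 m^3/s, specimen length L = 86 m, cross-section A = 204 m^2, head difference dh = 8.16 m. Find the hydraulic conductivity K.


From K = Q*L / (A*dh):
Numerator: Q*L = 0.0344 * 86 = 2.9584.
Denominator: A*dh = 204 * 8.16 = 1664.64.
K = 2.9584 / 1664.64 = 0.001777 m/s.

0.001777


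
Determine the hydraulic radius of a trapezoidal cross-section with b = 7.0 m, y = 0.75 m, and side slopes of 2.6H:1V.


For a trapezoidal section with side slope z:
A = (b + z*y)*y = (7.0 + 2.6*0.75)*0.75 = 6.712 m^2.
P = b + 2*y*sqrt(1 + z^2) = 7.0 + 2*0.75*sqrt(1 + 2.6^2) = 11.179 m.
R = A/P = 6.712 / 11.179 = 0.6005 m.

0.6005


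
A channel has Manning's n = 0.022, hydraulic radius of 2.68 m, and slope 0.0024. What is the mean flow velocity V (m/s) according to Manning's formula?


Manning's equation gives V = (1/n) * R^(2/3) * S^(1/2).
First, compute R^(2/3) = 2.68^(2/3) = 1.9294.
Next, S^(1/2) = 0.0024^(1/2) = 0.04899.
Then 1/n = 1/0.022 = 45.45.
V = 45.45 * 1.9294 * 0.04899 = 4.2964 m/s.

4.2964


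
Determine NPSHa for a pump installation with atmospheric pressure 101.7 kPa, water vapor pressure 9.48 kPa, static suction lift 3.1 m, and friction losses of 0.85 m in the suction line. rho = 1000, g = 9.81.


NPSHa = p_atm/(rho*g) - z_s - hf_s - p_vap/(rho*g).
p_atm/(rho*g) = 101.7*1000 / (1000*9.81) = 10.367 m.
p_vap/(rho*g) = 9.48*1000 / (1000*9.81) = 0.966 m.
NPSHa = 10.367 - 3.1 - 0.85 - 0.966
      = 5.45 m.

5.45


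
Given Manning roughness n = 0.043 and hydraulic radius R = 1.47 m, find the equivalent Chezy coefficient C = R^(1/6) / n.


The Chezy coefficient relates to Manning's n through C = R^(1/6) / n.
R^(1/6) = 1.47^(1/6) = 1.066317.
C = 1.066317 / 0.043 = 24.8 m^(1/2)/s.

24.8


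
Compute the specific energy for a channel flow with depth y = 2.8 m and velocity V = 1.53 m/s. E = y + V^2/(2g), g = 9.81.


Specific energy E = y + V^2/(2g).
Velocity head = V^2/(2g) = 1.53^2 / (2*9.81) = 2.3409 / 19.62 = 0.1193 m.
E = 2.8 + 0.1193 = 2.9193 m.

2.9193


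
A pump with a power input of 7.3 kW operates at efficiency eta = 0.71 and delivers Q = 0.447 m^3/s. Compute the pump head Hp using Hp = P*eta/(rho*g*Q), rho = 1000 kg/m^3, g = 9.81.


Pump head formula: Hp = P * eta / (rho * g * Q).
Numerator: P * eta = 7.3 * 1000 * 0.71 = 5183.0 W.
Denominator: rho * g * Q = 1000 * 9.81 * 0.447 = 4385.07.
Hp = 5183.0 / 4385.07 = 1.18 m.

1.18


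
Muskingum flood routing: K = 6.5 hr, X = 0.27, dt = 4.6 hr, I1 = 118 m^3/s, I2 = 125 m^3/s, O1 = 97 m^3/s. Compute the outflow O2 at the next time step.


Muskingum coefficients:
denom = 2*K*(1-X) + dt = 2*6.5*(1-0.27) + 4.6 = 14.09.
C0 = (dt - 2*K*X)/denom = (4.6 - 2*6.5*0.27)/14.09 = 0.0774.
C1 = (dt + 2*K*X)/denom = (4.6 + 2*6.5*0.27)/14.09 = 0.5756.
C2 = (2*K*(1-X) - dt)/denom = 0.3471.
O2 = C0*I2 + C1*I1 + C2*O1
   = 0.0774*125 + 0.5756*118 + 0.3471*97
   = 111.25 m^3/s.

111.25


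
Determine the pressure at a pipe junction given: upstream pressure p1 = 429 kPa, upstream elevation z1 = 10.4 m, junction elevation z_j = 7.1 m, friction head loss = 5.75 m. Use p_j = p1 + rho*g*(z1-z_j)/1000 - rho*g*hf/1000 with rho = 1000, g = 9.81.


Junction pressure: p_j = p1 + rho*g*(z1 - z_j)/1000 - rho*g*hf/1000.
Elevation term = 1000*9.81*(10.4 - 7.1)/1000 = 32.373 kPa.
Friction term = 1000*9.81*5.75/1000 = 56.407 kPa.
p_j = 429 + 32.373 - 56.407 = 404.97 kPa.

404.97


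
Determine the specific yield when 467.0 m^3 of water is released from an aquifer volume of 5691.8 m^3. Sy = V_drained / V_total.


Specific yield Sy = Volume drained / Total volume.
Sy = 467.0 / 5691.8
   = 0.082.

0.082


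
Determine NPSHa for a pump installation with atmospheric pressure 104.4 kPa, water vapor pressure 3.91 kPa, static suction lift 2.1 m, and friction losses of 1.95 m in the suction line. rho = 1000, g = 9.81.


NPSHa = p_atm/(rho*g) - z_s - hf_s - p_vap/(rho*g).
p_atm/(rho*g) = 104.4*1000 / (1000*9.81) = 10.642 m.
p_vap/(rho*g) = 3.91*1000 / (1000*9.81) = 0.399 m.
NPSHa = 10.642 - 2.1 - 1.95 - 0.399
      = 6.19 m.

6.19


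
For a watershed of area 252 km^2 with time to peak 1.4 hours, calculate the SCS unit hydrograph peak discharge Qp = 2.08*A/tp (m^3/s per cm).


SCS formula: Qp = 2.08 * A / tp.
Qp = 2.08 * 252 / 1.4
   = 524.16 / 1.4
   = 374.4 m^3/s per cm.

374.4


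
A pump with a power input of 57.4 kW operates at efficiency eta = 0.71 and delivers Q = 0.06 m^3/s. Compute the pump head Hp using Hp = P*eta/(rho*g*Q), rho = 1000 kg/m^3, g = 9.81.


Pump head formula: Hp = P * eta / (rho * g * Q).
Numerator: P * eta = 57.4 * 1000 * 0.71 = 40754.0 W.
Denominator: rho * g * Q = 1000 * 9.81 * 0.06 = 588.6.
Hp = 40754.0 / 588.6 = 69.24 m.

69.24
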